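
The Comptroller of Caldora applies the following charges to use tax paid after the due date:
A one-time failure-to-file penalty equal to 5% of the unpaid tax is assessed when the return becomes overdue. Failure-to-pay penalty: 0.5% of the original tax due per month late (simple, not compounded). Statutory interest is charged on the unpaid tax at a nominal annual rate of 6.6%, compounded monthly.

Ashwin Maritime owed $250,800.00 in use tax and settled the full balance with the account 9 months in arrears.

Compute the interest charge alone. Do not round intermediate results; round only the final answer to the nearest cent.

Interest (6.6%/yr ÷ 12 = 0.55%/month): $250,800.00 × ((1 + 0.0055)^9 − 1) = $12,691.2553…

$12,691.26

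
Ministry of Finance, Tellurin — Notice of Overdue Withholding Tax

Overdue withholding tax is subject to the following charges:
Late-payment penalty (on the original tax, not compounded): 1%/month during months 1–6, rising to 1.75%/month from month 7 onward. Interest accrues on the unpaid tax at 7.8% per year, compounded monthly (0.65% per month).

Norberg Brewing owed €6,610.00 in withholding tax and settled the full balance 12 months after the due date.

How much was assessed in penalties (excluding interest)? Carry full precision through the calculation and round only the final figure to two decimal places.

€1,090.65

Penalty, months 1–6: 6 × 1% × €6,610.00 = €396.60
Penalty, months 7–12: 6 × 1.75% × €6,610.00 = €694.05
Total penalty = €396.60 + €694.05 = €1,090.65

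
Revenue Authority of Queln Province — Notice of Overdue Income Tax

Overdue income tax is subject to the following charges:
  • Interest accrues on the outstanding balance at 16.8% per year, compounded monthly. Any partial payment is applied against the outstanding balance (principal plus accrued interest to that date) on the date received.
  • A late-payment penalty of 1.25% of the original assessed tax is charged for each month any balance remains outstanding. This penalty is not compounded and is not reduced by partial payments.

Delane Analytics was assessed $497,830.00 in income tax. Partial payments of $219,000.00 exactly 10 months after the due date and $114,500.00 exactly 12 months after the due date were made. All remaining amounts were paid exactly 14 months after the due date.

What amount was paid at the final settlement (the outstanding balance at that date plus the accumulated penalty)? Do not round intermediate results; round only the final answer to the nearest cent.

Monthly rate = 16.8% ÷ 12 = 1.4%
Balance at month 10: $497,830.0000 × (1 + 0.014)^10 = $572,085.0705…
After $219,000.00 payment: $572,085.0705… − $219,000.00 = $353,085.0705…
Balance at month 12: $353,085.0705… × (1 + 0.014)^2 = $363,040.6571…
After $114,500.00 payment: $363,040.6571… − $114,500.00 = $248,540.6571…
Balance at month 14: $248,540.6571… × (1 + 0.014)^2 = $255,548.5095…
Penalty: 14 × 1.25% × $497,830.00 = $87,120.25
Final settlement = outstanding balance + penalty = $255,548.5095… + $87,120.25 = $342,668.76

$342,668.76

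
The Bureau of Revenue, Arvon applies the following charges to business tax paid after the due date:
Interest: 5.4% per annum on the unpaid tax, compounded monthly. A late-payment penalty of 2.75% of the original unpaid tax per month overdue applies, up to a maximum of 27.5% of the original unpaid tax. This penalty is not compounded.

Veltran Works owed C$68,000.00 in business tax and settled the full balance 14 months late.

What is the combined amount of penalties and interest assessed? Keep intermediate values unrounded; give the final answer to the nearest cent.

Penalty (uncapped): 14 × 2.75% × C$68,000.00 = C$26,180.00; cap = 27.5% × C$68,000.00 = C$18,700.00 → penalty = C$18,700.00
Interest (5.4%/yr ÷ 12 = 0.45%/month): C$68,000.00 × ((1 + 0.0045)^14 − 1) = C$4,411.5907…
Penalties + interest = C$18,700.0000 + C$4,411.5907… = C$23,111.59

C$23,111.59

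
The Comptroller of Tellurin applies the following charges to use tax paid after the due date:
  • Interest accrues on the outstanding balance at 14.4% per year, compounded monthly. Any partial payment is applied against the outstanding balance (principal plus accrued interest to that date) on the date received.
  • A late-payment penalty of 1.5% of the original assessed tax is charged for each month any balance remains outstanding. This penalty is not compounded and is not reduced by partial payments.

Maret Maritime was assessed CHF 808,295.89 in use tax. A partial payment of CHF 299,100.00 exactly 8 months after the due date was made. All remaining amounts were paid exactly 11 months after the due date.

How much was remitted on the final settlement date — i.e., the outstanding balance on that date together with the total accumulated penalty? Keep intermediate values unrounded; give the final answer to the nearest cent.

CHF 745,000.23

Monthly rate = 14.4% ÷ 12 = 1.2%
Balance at month 8: CHF 808,295.8900 × (1 + 0.012)^8 = CHF 889,230.7462…
After CHF 299,100.00 payment: CHF 889,230.7462… − CHF 299,100.00 = CHF 590,130.7462…
Balance at month 11: CHF 590,130.7462… × (1 + 0.012)^3 = CHF 611,631.4093…
Penalty: 11 × 1.5% × CHF 808,295.89 = CHF 133,368.82…
Final settlement = outstanding balance + penalty = CHF 611,631.4093… + CHF 133,368.82… = CHF 745,000.23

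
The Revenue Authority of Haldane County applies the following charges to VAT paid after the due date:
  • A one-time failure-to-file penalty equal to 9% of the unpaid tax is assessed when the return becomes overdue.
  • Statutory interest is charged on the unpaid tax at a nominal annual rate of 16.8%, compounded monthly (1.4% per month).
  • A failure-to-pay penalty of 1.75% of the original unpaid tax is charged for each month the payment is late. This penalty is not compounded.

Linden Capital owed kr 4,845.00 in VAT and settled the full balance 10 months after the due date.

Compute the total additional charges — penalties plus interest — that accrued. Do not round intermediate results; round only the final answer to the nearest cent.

kr 2,006.59

Failure-to-file penalty: 9% × kr 4,845.00 = kr 436.05
Failure-to-pay penalty: 10 × 1.75% × kr 4,845.00 = kr 847.88…
Interest: kr 4,845.00 × ((1 + 0.014)^10 − 1) = kr 4,845.00 × 0.1491575… = kr 722.6680…
Penalties + interest = kr 1,283.9250 + kr 722.6680… = kr 2,006.59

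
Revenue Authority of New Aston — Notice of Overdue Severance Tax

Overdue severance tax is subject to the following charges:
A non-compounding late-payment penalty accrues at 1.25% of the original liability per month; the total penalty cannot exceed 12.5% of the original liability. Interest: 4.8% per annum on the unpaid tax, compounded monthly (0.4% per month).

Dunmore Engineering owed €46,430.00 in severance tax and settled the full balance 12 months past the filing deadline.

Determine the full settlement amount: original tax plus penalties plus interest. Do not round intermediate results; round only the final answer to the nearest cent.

Penalty (uncapped): 12 × 1.25% × €46,430.00 = €6,964.50; cap = 12.5% × €46,430.00 = €5,803.75 → penalty = €5,803.75
Interest: €46,430.00 × ((1 + 0.004)^12 − 1) = €46,430.00 × 0.0490702… = €2,278.3297…
Total = €46,430.00 + €5,803.7500 + €2,278.3297… = €54,512.08

€54,512.08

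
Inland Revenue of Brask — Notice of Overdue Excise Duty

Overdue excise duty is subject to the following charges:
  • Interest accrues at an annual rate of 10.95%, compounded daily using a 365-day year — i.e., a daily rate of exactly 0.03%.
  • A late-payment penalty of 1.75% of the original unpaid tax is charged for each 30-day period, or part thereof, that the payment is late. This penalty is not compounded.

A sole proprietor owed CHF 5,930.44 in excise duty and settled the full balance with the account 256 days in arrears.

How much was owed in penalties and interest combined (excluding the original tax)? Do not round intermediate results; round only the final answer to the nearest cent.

Penalty periods: ⌈256/30⌉ = 9; penalty = 9 × 1.75% × CHF 5,930.44 = CHF 934.04…
Interest: CHF 5,930.44 × ((1 + 0.0003)^256 − 1) = CHF 5,930.44 × 0.07981365… = CHF 473.3301…
Penalties + interest = CHF 934.0443 + CHF 473.3301… = CHF 1,407.37

CHF 1,407.37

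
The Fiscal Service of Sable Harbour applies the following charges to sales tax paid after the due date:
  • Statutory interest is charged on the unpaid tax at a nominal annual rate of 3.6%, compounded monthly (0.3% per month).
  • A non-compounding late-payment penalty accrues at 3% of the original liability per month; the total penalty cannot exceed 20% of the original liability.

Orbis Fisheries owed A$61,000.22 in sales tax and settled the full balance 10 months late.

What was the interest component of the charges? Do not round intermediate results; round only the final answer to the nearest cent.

A$1,854.91

Interest: A$61,000.22 × ((1 + 0.003)^10 − 1) = A$61,000.22 × 0.0304083… = A$1,854.9104…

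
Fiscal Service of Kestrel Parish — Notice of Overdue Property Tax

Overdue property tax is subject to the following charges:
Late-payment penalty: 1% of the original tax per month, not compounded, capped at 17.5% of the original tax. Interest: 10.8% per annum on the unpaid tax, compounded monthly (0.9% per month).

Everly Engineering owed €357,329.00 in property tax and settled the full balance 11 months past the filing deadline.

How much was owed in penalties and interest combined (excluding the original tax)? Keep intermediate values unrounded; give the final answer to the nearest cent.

Penalty: 11 × 1% × €357,329.00 = €39,306.19 (below the 17.5% cap of €62,532.58…)
Interest: €357,329.00 × ((1 + 0.009)^11 − 1) = €357,329.00 × 0.1035775… = €37,011.2365…
Penalties + interest = €39,306.1900 + €37,011.2365… = €76,317.43

€76,317.43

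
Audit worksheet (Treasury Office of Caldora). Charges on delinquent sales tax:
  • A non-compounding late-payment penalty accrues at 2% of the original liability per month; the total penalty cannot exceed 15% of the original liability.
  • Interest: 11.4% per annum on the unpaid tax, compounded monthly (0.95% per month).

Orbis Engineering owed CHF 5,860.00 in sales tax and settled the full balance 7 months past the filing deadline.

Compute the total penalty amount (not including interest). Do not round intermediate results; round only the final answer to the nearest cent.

Penalty: 7 × 2% × CHF 5,860.00 = CHF 820.40 (below the 15% cap of CHF 879.00)

CHF 820.40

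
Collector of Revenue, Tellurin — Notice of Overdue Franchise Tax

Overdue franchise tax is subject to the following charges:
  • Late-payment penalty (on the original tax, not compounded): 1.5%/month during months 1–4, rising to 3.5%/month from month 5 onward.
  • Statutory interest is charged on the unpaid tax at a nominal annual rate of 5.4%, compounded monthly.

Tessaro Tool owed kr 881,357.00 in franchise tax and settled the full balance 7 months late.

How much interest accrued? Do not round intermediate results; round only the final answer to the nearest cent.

kr 28,140.37

Interest (5.4%/yr ÷ 12 = 0.45%/month): kr 881,357.00 × ((1 + 0.0045)^7 − 1) = kr 28,140.3662…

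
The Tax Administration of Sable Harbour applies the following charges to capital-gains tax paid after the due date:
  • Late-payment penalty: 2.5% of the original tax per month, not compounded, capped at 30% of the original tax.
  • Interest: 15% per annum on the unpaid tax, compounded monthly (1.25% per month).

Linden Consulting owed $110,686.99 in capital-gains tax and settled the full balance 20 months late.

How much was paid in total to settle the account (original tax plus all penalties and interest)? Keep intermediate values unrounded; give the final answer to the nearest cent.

Penalty (uncapped): 20 × 2.5% × $110,686.99 = $55,343.50…; cap = 30% × $110,686.99 = $33,206.10… → penalty = $33,206.10…
Interest: $110,686.99 × ((1 + 0.0125)^20 − 1) = $110,686.99 × 0.2820372… = $31,217.8522…
Total = $110,686.99 + $33,206.0970 + $31,217.8522… = $175,110.94

$175,110.94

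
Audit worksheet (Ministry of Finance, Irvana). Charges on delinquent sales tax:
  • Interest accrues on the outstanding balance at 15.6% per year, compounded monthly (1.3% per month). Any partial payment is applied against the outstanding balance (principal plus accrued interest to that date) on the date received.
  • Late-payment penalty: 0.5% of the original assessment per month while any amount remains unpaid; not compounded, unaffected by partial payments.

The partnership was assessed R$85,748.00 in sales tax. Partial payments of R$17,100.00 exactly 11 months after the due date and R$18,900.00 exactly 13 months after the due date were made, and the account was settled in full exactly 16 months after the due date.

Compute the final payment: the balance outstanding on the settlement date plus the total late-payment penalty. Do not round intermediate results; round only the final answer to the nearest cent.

Balance at month 11: R$85,748.0000 × (1 + 0.013)^11 = R$98,838.8988…
After R$17,100.00 payment: R$98,838.8988… − R$17,100.00 = R$81,738.8988…
Balance at month 13: R$81,738.8988… × (1 + 0.013)^2 = R$83,877.9241…
After R$18,900.00 payment: R$83,877.9241… − R$18,900.00 = R$64,977.9241…
Balance at month 16: R$64,977.9241… × (1 + 0.013)^3 = R$67,545.1497…
Penalty: 16 × 0.5% × R$85,748.00 = R$6,859.84
Final settlement = outstanding balance + penalty = R$67,545.1497… + R$6,859.84 = R$74,404.99

R$74,404.99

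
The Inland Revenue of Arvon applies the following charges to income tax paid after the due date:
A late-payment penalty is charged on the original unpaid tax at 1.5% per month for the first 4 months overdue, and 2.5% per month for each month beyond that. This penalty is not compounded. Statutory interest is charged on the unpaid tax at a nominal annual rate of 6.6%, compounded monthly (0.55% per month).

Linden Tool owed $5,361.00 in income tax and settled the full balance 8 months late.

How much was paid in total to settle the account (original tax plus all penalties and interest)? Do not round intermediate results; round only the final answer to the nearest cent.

Penalty, months 1–4: 4 × 1.5% × $5,361.00 = $321.66
Penalty, months 5–8: 4 × 2.5% × $5,361.00 = $536.10
Interest: $5,361.00 × ((1 + 0.0055)^8 − 1) = $5,361.00 × 0.0448564… = $240.4751…
Total = $5,361.00 + $857.7600 + $240.4751… = $6,459.24

$6,459.24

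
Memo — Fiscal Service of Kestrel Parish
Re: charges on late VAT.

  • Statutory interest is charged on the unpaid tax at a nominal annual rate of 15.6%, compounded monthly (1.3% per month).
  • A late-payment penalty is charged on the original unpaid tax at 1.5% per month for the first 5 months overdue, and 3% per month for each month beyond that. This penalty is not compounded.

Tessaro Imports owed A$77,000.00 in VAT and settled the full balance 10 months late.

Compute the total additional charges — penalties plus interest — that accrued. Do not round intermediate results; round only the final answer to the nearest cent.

A$27,941.35

Penalty, months 1–5: 5 × 1.5% × A$77,000.00 = A$5,775.00
Penalty, months 6–10: 5 × 3% × A$77,000.00 = A$11,550.00
Interest: A$77,000.00 × ((1 + 0.013)^10 − 1) = A$77,000.00 × 0.1378747… = A$10,616.3544…
Penalties + interest = A$17,325.0000 + A$10,616.3544… = A$27,941.35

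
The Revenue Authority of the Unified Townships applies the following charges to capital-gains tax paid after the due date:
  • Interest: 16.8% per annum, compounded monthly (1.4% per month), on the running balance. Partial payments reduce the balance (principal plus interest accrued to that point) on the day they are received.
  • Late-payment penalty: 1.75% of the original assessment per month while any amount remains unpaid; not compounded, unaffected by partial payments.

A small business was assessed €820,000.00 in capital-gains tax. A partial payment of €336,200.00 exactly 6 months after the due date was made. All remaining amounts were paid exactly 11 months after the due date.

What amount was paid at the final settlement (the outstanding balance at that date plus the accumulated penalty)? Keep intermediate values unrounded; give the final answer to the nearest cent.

Balance at month 6: €820,000.0000 × (1 + 0.014)^6 = €891,336.2768…
After €336,200.00 payment: €891,336.2768… − €336,200.00 = €555,136.2768…
Balance at month 11: €555,136.2768… × (1 + 0.014)^5 = €595,099.2231…
Penalty: 11 × 1.75% × €820,000.00 = €157,850.00
Final settlement = outstanding balance + penalty = €595,099.2231… + €157,850.00 = €752,949.22

€752,949.22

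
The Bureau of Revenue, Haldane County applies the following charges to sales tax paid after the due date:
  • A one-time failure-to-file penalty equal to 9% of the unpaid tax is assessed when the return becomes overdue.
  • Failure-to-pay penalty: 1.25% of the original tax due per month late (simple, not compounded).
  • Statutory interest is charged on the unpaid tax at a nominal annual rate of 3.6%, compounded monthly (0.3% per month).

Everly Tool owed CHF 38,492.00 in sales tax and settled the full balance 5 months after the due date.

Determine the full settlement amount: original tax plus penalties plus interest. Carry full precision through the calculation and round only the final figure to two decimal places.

Failure-to-file penalty: 9% × CHF 38,492.00 = CHF 3,464.28
Failure-to-pay penalty: 5 × 1.25% × CHF 38,492.00 = CHF 2,405.75
Interest: CHF 38,492.00 × ((1 + 0.003)^5 − 1) = CHF 38,492.00 × 0.0150903… = CHF 580.8547…
Total = CHF 38,492.00 + CHF 5,870.0300 + CHF 580.8547… = CHF 44,942.88

CHF 44,942.88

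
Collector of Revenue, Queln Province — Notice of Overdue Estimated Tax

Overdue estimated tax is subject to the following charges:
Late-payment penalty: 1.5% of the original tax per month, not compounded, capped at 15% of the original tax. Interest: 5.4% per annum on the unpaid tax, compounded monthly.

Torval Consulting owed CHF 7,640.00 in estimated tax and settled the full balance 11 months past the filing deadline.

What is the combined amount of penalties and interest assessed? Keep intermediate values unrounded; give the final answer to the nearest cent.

Penalty (uncapped): 11 × 1.5% × CHF 7,640.00 = CHF 1,260.60; cap = 15% × CHF 7,640.00 = CHF 1,146.00 → penalty = CHF 1,146.00
Interest (5.4%/yr ÷ 12 = 0.45%/month): CHF 7,640.00 × ((1 + 0.0045)^11 − 1) = CHF 386.8050…
Penalties + interest = CHF 1,146.0000 + CHF 386.8050… = CHF 1,532.80

CHF 1,532.80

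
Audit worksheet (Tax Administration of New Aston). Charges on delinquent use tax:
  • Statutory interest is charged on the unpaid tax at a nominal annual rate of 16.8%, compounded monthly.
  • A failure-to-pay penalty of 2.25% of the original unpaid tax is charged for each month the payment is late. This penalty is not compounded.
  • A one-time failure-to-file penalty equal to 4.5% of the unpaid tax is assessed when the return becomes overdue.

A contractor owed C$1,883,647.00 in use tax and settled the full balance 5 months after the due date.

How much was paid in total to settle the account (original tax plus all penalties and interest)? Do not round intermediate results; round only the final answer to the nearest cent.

Failure-to-file penalty: 4.5% × C$1,883,647.00 = C$84,764.12…
Failure-to-pay penalty = 2.25% × C$1,883,647.00 × 5 mo = C$211,910.29…
Interest (16.8%/yr ÷ 12 = 1.4%/month): C$1,883,647.00 × ((1 + 0.014)^5 − 1) = C$135,599.2882…
Total = C$1,883,647.00 + C$296,674.4025 + C$135,599.2882… = C$2,315,920.69

C$2,315,920.69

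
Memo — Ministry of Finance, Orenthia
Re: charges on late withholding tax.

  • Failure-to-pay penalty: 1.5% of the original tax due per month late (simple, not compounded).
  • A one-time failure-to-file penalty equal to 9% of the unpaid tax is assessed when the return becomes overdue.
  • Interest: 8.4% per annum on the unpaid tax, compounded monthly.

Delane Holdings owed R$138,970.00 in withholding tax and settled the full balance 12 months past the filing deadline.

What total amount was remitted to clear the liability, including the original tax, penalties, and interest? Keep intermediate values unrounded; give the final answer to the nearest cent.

R$188,625.46

Failure-to-file penalty: 9% × R$138,970.00 = R$12,507.30
Failure-to-pay penalty: 12 × 1.5% × R$138,970.00 = R$25,014.60
Interest (8.4%/yr ÷ 12 = 0.7%/month): R$138,970.00 × ((1 + 0.007)^12 − 1) = R$12,133.5627…
Total = R$138,970.00 + R$37,521.9000 + R$12,133.5627… = R$188,625.46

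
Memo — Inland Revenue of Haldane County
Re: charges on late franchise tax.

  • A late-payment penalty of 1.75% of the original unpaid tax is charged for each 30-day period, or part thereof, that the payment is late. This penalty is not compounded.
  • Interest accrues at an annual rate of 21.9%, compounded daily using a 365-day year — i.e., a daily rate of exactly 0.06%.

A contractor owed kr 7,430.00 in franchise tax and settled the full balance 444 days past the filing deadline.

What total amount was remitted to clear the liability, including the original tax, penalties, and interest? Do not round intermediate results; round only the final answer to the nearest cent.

Penalty periods: ⌈444/30⌉ = 15; penalty = 15 × 1.75% × kr 7,430.00 = kr 1,950.38…
Interest: kr 7,430.00 × ((1 + 0.0006)^444 − 1) = kr 7,430.00 × 0.30515279… = kr 2,267.2852…
Total = kr 7,430.00 + kr 1,950.3750 + kr 2,267.2852… = kr 11,647.66

kr 11,647.66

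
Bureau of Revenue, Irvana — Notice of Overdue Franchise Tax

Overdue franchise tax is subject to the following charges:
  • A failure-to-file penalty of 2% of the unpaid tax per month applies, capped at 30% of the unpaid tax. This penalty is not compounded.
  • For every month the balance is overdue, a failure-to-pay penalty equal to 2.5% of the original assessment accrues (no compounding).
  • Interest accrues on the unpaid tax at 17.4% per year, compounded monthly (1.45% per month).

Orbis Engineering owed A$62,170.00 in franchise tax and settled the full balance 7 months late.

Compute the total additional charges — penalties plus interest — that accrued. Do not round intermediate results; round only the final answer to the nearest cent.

A$26,175.03

Failure-to-file: 7 × 2% × A$62,170.00 = A$8,703.80 (under the 30% cap)
Failure-to-pay penalty: 7 × 2.5% × A$62,170.00 = A$10,879.75
Interest: A$62,170.00 × ((1 + 0.0145)^7 − 1) = A$62,170.00 × 0.1060235… = A$6,591.4818…
Penalties + interest = A$19,583.5500 + A$6,591.4818… = A$26,175.03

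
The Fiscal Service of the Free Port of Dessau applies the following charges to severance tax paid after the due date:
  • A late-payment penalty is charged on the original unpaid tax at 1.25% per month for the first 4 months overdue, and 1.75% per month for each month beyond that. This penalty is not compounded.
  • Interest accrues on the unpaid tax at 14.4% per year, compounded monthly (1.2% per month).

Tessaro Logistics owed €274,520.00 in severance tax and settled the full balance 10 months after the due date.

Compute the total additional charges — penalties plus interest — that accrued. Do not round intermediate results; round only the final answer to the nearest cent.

Penalty, months 1–4: 4 × 1.25% × €274,520.00 = €13,726.00
Penalty, months 5–10: 6 × 1.75% × €274,520.00 = €28,824.60
Interest: €274,520.00 × ((1 + 0.012)^10 − 1) = €274,520.00 × 0.1266918… = €34,779.4269…
Penalties + interest = €42,550.6000 + €34,779.4269… = €77,330.03

€77,330.03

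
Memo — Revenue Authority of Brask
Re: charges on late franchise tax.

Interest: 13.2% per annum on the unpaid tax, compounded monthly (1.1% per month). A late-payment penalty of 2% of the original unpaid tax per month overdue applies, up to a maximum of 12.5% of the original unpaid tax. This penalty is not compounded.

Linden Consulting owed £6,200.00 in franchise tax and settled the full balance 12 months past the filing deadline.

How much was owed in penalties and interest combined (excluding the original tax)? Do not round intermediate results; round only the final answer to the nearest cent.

£1,644.77

Penalty (uncapped): 12 × 2% × £6,200.00 = £1,488.00; cap = 12.5% × £6,200.00 = £775.00 → penalty = £775.00
Interest: £6,200.00 × ((1 + 0.011)^12 − 1) = £6,200.00 × 0.1402862… = £869.7744…
Penalties + interest = £775.0000 + £869.7744… = £1,644.77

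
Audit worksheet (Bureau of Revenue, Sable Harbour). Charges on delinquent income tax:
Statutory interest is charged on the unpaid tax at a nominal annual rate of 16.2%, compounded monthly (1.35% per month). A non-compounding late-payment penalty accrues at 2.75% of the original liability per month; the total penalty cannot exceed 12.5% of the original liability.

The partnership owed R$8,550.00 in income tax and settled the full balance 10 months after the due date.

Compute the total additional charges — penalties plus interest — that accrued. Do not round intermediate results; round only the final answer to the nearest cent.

R$2,295.71

Penalty (uncapped): 10 × 2.75% × R$8,550.00 = R$2,351.25; cap = 12.5% × R$8,550.00 = R$1,068.75 → penalty = R$1,068.75
Interest: R$8,550.00 × ((1 + 0.0135)^10 − 1) = R$8,550.00 × 0.1435036… = R$1,226.9556…
Penalties + interest = R$1,068.7500 + R$1,226.9556… = R$2,295.71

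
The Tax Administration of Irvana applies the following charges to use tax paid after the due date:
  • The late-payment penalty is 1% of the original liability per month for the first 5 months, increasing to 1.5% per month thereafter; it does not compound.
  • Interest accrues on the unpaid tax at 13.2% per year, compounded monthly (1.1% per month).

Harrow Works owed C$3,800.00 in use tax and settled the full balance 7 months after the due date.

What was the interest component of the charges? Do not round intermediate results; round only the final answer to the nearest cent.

C$302.43

Interest: C$3,800.00 × ((1 + 0.011)^7 − 1) = C$3,800.00 × 0.0795881… = C$302.4348…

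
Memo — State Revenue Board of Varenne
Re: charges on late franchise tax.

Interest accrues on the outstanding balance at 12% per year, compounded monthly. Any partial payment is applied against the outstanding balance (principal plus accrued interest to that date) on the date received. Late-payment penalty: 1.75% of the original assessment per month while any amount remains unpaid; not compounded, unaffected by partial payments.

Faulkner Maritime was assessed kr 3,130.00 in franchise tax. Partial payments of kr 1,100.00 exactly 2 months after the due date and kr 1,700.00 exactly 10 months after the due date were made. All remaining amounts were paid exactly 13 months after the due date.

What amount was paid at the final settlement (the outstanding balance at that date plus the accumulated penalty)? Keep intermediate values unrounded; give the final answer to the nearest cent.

kr 1,295.56

Monthly rate = 12% ÷ 12 = 1%
Balance at month 2: kr 3,130.0000 × (1 + 0.01)^2 = kr 3,192.9130
After kr 1,100.00 payment: kr 3,192.9130 − kr 1,100.00 = kr 2,092.9130
Balance at month 10: kr 2,092.9130 × (1 + 0.01)^8 = kr 2,266.3249…
After kr 1,700.00 payment: kr 2,266.3249… − kr 1,700.00 = kr 566.3249…
Balance at month 13: kr 566.3249… × (1 + 0.01)^3 = kr 583.4851…
Penalty: 13 × 1.75% × kr 3,130.00 = kr 712.08…
Final settlement = outstanding balance + penalty = kr 583.4851… + kr 712.08… = kr 1,295.56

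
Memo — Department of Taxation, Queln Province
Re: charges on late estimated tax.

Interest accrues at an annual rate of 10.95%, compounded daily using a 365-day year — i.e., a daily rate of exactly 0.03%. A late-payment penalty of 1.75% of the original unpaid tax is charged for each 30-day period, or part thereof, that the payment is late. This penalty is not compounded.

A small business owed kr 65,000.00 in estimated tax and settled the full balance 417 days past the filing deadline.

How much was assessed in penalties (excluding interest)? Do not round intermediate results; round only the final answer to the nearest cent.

Penalty periods: ⌈417/30⌉ = 14; penalty = 14 × 1.75% × kr 65,000.00 = kr 15,925.00

kr 15,925.00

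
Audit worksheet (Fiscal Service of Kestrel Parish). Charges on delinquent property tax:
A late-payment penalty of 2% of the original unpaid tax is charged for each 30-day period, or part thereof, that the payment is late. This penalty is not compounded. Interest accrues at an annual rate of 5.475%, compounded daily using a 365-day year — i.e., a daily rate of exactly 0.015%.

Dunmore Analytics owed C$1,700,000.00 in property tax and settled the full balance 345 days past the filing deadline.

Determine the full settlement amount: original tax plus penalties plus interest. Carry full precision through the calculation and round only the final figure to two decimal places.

C$2,198,284.19

Penalty periods: ⌈345/30⌉ = 12; penalty = 12 × 2% × C$1,700,000.00 = C$408,000.00
Interest: C$1,700,000.00 × ((1 + 0.00015)^345 − 1) = C$1,700,000.00 × 0.05310834… = C$90,284.1857…
Total = C$1,700,000.00 + C$408,000.0000 + C$90,284.1857… = C$2,198,284.19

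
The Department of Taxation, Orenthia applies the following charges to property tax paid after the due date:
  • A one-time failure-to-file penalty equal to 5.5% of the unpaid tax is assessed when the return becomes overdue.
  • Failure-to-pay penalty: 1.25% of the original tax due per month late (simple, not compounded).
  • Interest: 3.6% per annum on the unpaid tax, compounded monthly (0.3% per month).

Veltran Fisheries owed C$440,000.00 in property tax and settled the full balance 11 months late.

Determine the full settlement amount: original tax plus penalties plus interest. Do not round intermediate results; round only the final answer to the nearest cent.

Failure-to-file penalty: 5.5% × C$440,000.00 = C$24,200.00
Failure-to-pay penalty = 1.25% × C$440,000.00 × 11 mo = C$60,500.00
Interest: C$440,000.00 × ((1 + 0.003)^11 − 1) = C$440,000.00 × 0.0334995… = C$14,739.7720…
Total = C$440,000.00 + C$84,700.0000 + C$14,739.7720… = C$539,439.77

C$539,439.77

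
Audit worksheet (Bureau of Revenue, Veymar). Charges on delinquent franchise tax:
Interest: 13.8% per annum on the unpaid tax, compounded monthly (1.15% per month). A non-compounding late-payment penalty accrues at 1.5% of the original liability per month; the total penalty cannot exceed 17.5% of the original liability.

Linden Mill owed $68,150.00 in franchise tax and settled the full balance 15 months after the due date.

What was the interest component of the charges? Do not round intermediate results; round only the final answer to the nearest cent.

Interest: $68,150.00 × ((1 + 0.0115)^15 − 1) = $68,150.00 × 0.1871027… = $12,751.0516…

$12,751.05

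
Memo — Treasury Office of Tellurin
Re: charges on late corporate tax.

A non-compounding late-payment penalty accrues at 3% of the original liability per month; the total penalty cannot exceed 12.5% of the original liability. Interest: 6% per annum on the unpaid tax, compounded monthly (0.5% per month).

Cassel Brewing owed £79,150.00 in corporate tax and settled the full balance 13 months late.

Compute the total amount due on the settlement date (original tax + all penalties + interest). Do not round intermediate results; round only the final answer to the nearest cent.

£94,345.71

Penalty (uncapped): 13 × 3% × £79,150.00 = £30,868.50; cap = 12.5% × £79,150.00 = £9,893.75 → penalty = £9,893.75
Interest: £79,150.00 × ((1 + 0.005)^13 − 1) = £79,150.00 × 0.0669862… = £5,301.9578…
Total = £79,150.00 + £9,893.7500 + £5,301.9578… = £94,345.71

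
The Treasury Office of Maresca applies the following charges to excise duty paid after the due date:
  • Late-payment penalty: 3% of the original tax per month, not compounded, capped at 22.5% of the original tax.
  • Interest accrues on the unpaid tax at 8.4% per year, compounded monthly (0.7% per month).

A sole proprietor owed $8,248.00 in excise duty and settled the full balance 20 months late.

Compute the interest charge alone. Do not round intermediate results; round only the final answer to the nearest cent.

Interest: $8,248.00 × ((1 + 0.007)^20 − 1) = $8,248.00 × 0.1497129… = $1,234.8321…

$1,234.83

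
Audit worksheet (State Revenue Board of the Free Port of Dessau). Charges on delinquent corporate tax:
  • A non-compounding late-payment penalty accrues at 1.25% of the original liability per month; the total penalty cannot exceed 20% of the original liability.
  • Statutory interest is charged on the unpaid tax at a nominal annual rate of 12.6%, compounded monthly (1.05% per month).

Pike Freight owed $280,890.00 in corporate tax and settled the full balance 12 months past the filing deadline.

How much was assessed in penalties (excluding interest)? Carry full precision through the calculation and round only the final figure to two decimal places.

$42,133.50

Penalty: 12 × 1.25% × $280,890.00 = $42,133.50 (below the 20% cap of $56,178.00)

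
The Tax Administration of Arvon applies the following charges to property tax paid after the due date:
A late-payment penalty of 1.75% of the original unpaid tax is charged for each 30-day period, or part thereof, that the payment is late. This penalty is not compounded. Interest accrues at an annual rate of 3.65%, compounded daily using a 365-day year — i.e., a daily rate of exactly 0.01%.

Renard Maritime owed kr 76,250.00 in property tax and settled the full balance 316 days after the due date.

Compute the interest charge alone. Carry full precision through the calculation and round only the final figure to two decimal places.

kr 2,447.85

Interest: kr 76,250.00 × ((1 + 0.0001)^316 − 1) = kr 76,250.00 × 0.03210295… = kr 2,447.8500…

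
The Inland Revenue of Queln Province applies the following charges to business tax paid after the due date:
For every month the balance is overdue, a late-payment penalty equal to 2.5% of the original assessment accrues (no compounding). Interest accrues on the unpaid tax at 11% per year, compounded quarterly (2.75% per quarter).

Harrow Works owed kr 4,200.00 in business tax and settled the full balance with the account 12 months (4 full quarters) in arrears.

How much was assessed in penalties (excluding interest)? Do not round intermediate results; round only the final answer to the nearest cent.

Late-payment penalty: 12 × 2.5% × kr 4,200.00 = kr 1,260.00

kr 1,260.00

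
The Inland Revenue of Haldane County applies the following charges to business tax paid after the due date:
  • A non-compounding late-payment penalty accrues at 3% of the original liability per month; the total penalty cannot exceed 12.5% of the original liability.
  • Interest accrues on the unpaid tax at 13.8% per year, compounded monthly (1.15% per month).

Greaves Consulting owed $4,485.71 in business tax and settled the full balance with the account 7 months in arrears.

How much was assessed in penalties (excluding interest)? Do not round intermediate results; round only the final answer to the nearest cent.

Penalty (uncapped): 7 × 3% × $4,485.71 = $942.00…; cap = 12.5% × $4,485.71 = $560.71… → penalty = $560.71…

$560.71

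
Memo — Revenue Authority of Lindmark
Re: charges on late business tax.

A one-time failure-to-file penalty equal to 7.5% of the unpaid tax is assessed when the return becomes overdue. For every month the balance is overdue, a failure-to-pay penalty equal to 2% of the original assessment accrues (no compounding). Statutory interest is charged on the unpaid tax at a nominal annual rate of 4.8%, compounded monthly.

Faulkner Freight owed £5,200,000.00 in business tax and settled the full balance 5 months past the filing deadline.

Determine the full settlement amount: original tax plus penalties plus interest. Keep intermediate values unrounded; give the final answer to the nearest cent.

£6,214,835.33

Failure-to-file penalty: 7.5% × £5,200,000.00 = £390,000.00
Failure-to-pay penalty: 5 × 2% × £5,200,000.00 = £520,000.00
Interest (4.8%/yr ÷ 12 = 0.4%/month): £5,200,000.00 × ((1 + 0.004)^5 − 1) = £104,835.3347…
Total = £5,200,000.00 + £910,000.0000 + £104,835.3347… = £6,214,835.33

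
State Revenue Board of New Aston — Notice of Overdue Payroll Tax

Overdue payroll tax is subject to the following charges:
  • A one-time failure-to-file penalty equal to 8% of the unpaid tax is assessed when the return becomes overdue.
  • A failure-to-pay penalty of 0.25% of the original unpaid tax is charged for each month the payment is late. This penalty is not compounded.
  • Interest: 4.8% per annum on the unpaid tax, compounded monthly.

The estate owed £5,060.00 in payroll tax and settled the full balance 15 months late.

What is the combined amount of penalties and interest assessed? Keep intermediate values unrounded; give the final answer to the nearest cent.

£906.80

Failure-to-file penalty: 8% × £5,060.00 = £404.80
Failure-to-pay penalty = 0.25% × £5,060.00 × 15 mo = £189.75
Interest (4.8%/yr ÷ 12 = 0.4%/month): £5,060.00 × ((1 + 0.004)^15 − 1) = £312.2499…
Penalties + interest = £594.5500 + £312.2499… = £906.80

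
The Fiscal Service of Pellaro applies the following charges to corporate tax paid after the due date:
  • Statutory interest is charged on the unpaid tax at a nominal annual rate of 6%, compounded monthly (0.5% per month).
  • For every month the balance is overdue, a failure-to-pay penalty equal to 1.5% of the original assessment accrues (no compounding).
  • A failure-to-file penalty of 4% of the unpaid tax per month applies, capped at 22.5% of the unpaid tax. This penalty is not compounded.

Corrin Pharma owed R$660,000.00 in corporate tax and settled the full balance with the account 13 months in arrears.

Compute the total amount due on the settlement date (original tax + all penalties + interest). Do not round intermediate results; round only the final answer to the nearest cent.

R$981,410.89

Failure-to-file: 13 × 4% × R$660,000.00 = R$343,200.00, capped at 22.5% × R$660,000.00 = R$148,500.00
Failure-to-pay penalty = 1.5% × R$660,000.00 × 13 mo = R$128,700.00
Interest: R$660,000.00 × ((1 + 0.005)^13 − 1) = R$660,000.00 × 0.0669862… = R$44,210.8926…
Total = R$660,000.00 + R$277,200.0000 + R$44,210.8926… = R$981,410.89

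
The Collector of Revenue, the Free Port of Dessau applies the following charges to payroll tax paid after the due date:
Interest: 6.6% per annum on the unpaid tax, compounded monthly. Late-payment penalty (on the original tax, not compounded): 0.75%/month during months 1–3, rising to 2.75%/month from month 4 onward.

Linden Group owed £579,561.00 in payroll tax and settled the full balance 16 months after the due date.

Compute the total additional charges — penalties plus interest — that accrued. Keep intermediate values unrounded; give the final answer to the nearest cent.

Penalty, months 1–3: 3 × 0.75% × £579,561.00 = £13,040.12…
Penalty, months 4–16: 13 × 2.75% × £579,561.00 = £207,193.06…
Interest (6.6%/yr ÷ 12 = 0.55%/month): £579,561.00 × ((1 + 0.0055)^16 − 1) = £53,160.1502…
Penalties + interest = £220,233.1800 + £53,160.1502… = £273,393.33

£273,393.33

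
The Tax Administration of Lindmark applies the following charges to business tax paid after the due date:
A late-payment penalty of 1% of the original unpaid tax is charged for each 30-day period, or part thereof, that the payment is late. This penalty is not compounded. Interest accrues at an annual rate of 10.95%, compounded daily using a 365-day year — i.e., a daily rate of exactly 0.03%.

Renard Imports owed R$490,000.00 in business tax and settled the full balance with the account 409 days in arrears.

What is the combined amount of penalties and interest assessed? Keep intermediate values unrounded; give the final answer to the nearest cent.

Penalty periods: ⌈409/30⌉ = 14; penalty = 14 × 1% × R$490,000.00 = R$68,600.00
Interest: R$490,000.00 × ((1 + 0.0003)^409 − 1) = R$490,000.00 × 0.13052440… = R$63,956.9576…
Penalties + interest = R$68,600.0000 + R$63,956.9576… = R$132,556.96

R$132,556.96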